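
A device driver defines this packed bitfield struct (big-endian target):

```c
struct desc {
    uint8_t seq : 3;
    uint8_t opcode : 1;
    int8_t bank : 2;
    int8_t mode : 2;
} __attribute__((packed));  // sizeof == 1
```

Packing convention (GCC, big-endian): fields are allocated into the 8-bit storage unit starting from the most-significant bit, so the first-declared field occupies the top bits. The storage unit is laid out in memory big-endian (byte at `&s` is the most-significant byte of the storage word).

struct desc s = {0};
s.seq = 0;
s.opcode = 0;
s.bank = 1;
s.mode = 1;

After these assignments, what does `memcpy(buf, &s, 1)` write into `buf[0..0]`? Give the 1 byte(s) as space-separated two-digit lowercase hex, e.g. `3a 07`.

[5+:3] seq=0 & 0x7 = 0x0; word=0x00
[4+:1] opcode=0 & 0x1 = 0x0; word=0x00
[2+:2] bank=1 & 0x3 = 0x1; word=0x04
[0+:2] mode=1 & 0x3 = 0x1; word=0x05
word = 0x05 → big-endian bytes:
  [0]=0x05

05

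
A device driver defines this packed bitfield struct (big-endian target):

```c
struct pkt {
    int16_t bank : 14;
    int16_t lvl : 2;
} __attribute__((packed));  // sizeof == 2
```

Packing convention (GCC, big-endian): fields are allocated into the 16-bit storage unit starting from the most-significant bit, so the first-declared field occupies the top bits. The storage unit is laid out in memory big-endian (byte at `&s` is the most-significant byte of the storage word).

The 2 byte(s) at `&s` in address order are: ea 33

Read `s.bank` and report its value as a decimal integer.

-1396

[0]=0xea [1]=0x33 (big-endian) → word 0xea33
bank [2+:14] = (word>>2) & 0x3fff = 14988  ←
lvl [0+:2] = (word>>0) & 0x3 = 3
bank signed 14b, MSB=1: 14988 - 16384 = -1396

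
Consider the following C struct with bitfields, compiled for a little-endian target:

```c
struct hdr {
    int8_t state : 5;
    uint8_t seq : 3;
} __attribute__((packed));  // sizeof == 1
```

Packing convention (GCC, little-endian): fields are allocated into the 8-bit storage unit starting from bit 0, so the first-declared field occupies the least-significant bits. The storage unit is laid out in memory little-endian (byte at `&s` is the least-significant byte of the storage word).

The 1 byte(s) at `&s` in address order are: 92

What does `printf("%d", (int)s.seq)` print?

4

[0]=0x92 (little-endian) → word 0x92
state:5 @ bit 0 → (0x92>>0)&0x1f = 0x12
seq:3 @ bit 5 → (0x92>>5)&0x7 = 0x4  ←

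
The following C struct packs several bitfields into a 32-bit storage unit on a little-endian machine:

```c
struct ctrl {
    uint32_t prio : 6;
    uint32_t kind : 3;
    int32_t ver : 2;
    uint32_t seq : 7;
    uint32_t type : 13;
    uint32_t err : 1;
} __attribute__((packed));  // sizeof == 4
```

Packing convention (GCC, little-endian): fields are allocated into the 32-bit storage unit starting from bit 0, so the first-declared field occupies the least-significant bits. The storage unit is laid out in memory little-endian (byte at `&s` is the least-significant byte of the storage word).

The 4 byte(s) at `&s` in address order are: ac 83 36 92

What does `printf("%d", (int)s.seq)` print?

80

[0]=0xac [1]=0x83 [2]=0x36 [3]=0x92 (little-endian) → word 0x923683ac
prio [0+:6] = (word>>0) & 0x3f = 44
kind [6+:3] = (word>>6) & 0x7 = 6
ver [9+:2] = (word>>9) & 0x3 = 1
seq [11+:7] = (word>>11) & 0x7f = 80  ←
type [18+:13] = (word>>18) & 0x1fff = 1165
err [31+:1] = (word>>31) & 0x1 = 1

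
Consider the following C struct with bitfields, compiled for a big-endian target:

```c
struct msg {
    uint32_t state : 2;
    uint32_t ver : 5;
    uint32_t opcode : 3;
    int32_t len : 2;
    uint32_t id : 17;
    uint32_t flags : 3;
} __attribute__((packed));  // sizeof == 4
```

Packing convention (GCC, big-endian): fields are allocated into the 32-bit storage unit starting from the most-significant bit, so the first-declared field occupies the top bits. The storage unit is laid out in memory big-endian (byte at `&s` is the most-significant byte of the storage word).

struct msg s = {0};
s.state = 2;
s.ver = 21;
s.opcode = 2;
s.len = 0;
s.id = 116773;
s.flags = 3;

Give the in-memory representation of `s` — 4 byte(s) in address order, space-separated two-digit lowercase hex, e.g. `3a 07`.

aa 8e 41 2b

state:2 = 2 → 0x2 << 30 → word 0x80000000
ver:5 = 21 → 0x15 << 25 → word 0xaa000000
opcode:3 = 2 → 0x2 << 22 → word 0xaa800000
len:2 = 0 → 0x0 << 20 → word 0xaa800000
id:17 = 116773 → 0x1c825 << 3 → word 0xaa8e4128
flags:3 = 3 → 0x3 << 0 → word 0xaa8e412b
word = 0xaa8e412b → big-endian bytes:
  [0]=0xaa  [1]=0x8e  [2]=0x41  [3]=0x2b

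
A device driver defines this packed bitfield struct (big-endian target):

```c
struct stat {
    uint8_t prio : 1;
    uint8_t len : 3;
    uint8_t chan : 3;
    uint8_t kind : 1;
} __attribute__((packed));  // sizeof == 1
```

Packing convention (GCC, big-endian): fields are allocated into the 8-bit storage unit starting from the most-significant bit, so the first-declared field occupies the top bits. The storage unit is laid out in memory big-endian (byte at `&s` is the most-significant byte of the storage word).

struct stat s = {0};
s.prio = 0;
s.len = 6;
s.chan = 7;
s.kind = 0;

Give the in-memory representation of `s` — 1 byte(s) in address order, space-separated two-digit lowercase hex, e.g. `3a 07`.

6e

prio (1b) val=0 bits=0x0 at bit 7: 0x00
len (3b) val=6 bits=0x6 at bit 4: 0x60
chan (3b) val=7 bits=0x7 at bit 1: 0x6e
kind (1b) val=0 bits=0x0 at bit 0: 0x6e
word = 0x6e → big-endian bytes:
  [0]=0x6e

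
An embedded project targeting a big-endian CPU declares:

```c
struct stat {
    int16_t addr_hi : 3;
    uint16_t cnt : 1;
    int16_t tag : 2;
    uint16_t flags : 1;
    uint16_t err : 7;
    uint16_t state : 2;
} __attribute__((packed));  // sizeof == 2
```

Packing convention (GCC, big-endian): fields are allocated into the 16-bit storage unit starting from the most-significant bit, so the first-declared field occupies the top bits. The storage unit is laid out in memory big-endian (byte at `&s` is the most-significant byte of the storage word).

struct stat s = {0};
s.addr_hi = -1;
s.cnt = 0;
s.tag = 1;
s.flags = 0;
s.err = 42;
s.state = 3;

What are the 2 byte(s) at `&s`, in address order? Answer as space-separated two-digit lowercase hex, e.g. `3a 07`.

e4 ab

addr_hi (3b) val=-1 bits=0x7 at bit 13: 0xe000
cnt (1b) val=0 bits=0x0 at bit 12: 0xe000
tag (2b) val=1 bits=0x1 at bit 10: 0xe400
flags (1b) val=0 bits=0x0 at bit 9: 0xe400
err (7b) val=42 bits=0x2a at bit 2: 0xe4a8
state (2b) val=3 bits=0x3 at bit 0: 0xe4ab
word = 0xe4ab → big-endian bytes:
  [0]=0xe4  [1]=0xab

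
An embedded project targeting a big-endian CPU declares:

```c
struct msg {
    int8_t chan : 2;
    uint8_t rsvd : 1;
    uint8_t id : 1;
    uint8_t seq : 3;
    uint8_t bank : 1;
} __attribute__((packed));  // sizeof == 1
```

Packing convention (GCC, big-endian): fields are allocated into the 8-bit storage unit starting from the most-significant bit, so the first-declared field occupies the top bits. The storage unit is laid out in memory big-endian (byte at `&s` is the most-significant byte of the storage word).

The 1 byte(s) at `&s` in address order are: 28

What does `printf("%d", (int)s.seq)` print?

[0]=0x28 (big-endian) → word 0x28
chan:2 @ bit 6 → (0x28>>6)&0x3 = 0x0
rsvd:1 @ bit 5 → (0x28>>5)&0x1 = 0x1
id:1 @ bit 4 → (0x28>>4)&0x1 = 0x0
seq:3 @ bit 1 → (0x28>>1)&0x7 = 0x4  ←
bank:1 @ bit 0 → (0x28>>0)&0x1 = 0x0

4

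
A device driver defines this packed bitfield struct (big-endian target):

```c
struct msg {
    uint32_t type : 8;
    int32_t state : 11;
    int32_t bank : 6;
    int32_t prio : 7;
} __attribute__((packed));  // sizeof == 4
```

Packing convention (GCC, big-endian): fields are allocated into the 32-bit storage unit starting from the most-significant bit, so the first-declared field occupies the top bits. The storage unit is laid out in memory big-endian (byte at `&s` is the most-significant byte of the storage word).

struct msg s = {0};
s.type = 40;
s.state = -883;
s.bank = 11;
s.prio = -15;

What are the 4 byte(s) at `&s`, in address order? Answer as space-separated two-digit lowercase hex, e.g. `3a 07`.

type (8b) val=40 bits=0x28 at bit 24: 0x28000000
state (11b) val=-883 bits=0x48d at bit 13: 0x2891a000
bank (6b) val=11 bits=0xb at bit 7: 0x2891a580
prio (7b) val=-15 bits=0x71 at bit 0: 0x2891a5f1
word = 0x2891a5f1 → big-endian bytes:
  [0]=0x28  [1]=0x91  [2]=0xa5  [3]=0xf1

28 91 a5 f1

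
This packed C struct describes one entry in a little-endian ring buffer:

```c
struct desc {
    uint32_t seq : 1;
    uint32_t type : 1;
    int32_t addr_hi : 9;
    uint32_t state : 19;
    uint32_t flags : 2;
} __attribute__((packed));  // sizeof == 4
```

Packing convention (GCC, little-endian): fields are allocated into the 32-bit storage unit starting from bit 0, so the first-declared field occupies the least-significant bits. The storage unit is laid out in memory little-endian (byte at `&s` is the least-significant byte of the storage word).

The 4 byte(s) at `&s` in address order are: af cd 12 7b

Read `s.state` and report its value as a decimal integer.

[0]=0xaf [1]=0xcd [2]=0x12 [3]=0x7b (little-endian) → word 0x7b12cdaf
seq:1 @ bit 0 → (0x7b12cdaf>>0)&0x1 = 0x1
type:1 @ bit 1 → (0x7b12cdaf>>1)&0x1 = 0x1
addr_hi:9 @ bit 2 → (0x7b12cdaf>>2)&0x1ff = 0x16b
state:19 @ bit 11 → (0x7b12cdaf>>11)&0x7ffff = 0x76259  ←
flags:2 @ bit 30 → (0x7b12cdaf>>30)&0x3 = 0x1

483929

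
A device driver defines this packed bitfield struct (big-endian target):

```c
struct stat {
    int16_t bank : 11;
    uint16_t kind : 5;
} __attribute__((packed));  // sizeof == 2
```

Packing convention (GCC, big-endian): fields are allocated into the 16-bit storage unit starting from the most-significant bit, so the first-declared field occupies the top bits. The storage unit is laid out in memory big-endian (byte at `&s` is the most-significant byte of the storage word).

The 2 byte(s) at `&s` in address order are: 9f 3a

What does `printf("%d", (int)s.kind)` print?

[0]=0x9f [1]=0x3a (big-endian) → word 0x9f3a
bank [5+:11] = (word>>5) & 0x7ff = 1273
kind [0+:5] = (word>>0) & 0x1f = 26  ←

26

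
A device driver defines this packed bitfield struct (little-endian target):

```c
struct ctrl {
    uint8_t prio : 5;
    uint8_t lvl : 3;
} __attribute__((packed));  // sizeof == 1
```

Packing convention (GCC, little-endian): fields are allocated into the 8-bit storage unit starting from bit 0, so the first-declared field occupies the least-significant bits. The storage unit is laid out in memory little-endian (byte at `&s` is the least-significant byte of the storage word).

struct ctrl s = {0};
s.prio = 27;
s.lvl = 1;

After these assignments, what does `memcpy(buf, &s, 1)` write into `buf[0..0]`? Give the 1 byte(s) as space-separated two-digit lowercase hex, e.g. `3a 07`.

[0+:5] prio=27 & 0x1f = 0x1b; word=0x1b
[5+:3] lvl=1 & 0x7 = 0x1; word=0x3b
word = 0x3b → little-endian bytes:
  [0]=0x3b

3b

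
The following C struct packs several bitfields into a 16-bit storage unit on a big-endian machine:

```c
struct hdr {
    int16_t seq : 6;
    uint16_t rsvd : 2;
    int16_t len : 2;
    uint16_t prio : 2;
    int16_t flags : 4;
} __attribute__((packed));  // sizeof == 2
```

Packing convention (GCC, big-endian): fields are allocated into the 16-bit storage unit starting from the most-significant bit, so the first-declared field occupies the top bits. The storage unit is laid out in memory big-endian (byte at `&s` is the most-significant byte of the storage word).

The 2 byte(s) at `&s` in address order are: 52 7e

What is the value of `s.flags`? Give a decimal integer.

-2

[0]=0x52 [1]=0x7e (big-endian) → word 0x527e
seq:6 @ bit 10 → (0x527e>>10)&0x3f = 0x14
rsvd:2 @ bit 8 → (0x527e>>8)&0x3 = 0x2
len:2 @ bit 6 → (0x527e>>6)&0x3 = 0x1
prio:2 @ bit 4 → (0x527e>>4)&0x3 = 0x3
flags:4 @ bit 0 → (0x527e>>0)&0xf = 0xe  ←
flags signed 4b, MSB=1: 14 - 16 = -2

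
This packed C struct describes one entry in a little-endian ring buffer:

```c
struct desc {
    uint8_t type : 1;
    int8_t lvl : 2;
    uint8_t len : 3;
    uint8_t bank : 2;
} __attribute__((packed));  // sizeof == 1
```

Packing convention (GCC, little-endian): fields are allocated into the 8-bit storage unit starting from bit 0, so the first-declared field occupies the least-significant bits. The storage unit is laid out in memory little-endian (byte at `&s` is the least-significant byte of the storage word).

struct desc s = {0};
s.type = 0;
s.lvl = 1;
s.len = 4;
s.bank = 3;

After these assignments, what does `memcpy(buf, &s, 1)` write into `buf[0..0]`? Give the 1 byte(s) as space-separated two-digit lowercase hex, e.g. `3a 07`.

[0+:1] type=0 & 0x1 = 0x0; word=0x00
[1+:2] lvl=1 & 0x3 = 0x1; word=0x02
[3+:3] len=4 & 0x7 = 0x4; word=0x22
[6+:2] bank=3 & 0x3 = 0x3; word=0xe2
word = 0xe2 → little-endian bytes:
  [0]=0xe2

e2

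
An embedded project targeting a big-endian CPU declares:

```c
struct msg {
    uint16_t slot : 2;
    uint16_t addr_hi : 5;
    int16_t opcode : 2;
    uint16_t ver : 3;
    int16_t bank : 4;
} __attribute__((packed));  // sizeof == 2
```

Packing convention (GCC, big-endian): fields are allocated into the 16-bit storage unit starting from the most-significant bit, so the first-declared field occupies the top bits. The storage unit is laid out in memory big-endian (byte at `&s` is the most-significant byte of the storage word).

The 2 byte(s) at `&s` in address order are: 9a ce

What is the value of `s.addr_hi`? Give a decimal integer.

13

[0]=0x9a [1]=0xce (big-endian) → word 0x9ace
slot [14+:2] = (word>>14) & 0x3 = 2
addr_hi [9+:5] = (word>>9) & 0x1f = 13  ←
opcode [7+:2] = (word>>7) & 0x3 = 1
ver [4+:3] = (word>>4) & 0x7 = 4
bank [0+:4] = (word>>0) & 0xf = 14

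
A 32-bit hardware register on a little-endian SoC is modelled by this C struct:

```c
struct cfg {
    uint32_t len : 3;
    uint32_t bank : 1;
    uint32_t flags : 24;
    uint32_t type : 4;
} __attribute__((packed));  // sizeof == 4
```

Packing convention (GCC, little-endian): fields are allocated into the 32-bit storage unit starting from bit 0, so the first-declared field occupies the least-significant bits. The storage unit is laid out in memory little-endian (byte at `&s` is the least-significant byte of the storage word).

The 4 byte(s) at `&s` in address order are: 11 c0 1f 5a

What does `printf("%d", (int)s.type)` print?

[0]=0x11 [1]=0xc0 [2]=0x1f [3]=0x5a (little-endian) → word 0x5a1fc011
len [0+:3] = (word>>0) & 0x7 = 1
bank [3+:1] = (word>>3) & 0x1 = 0
flags [4+:24] = (word>>4) & 0xffffff = 10615809
type [28+:4] = (word>>28) & 0xf = 5  ←

5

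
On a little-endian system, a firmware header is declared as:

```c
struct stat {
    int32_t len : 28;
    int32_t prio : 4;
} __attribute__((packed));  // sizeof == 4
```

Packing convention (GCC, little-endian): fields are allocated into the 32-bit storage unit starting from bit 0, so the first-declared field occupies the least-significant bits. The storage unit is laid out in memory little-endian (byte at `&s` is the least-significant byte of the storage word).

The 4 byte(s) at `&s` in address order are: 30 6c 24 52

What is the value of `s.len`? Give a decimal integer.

35941424

[0]=0x30 [1]=0x6c [2]=0x24 [3]=0x52 (little-endian) → word 0x52246c30
len:28 @ bit 0 → (0x52246c30>>0)&0xfffffff = 0x2246c30  ←
prio:4 @ bit 28 → (0x52246c30>>28)&0xf = 0x5
len signed 28b, MSB=0: value = 35941424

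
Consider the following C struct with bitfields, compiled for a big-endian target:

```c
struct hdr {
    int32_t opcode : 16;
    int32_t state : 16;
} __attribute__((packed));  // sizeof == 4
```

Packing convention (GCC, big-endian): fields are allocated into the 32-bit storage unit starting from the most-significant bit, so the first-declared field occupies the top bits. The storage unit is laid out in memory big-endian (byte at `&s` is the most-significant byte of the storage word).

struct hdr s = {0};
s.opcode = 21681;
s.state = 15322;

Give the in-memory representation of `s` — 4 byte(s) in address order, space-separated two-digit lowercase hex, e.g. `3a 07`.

opcode:16 = 21681 → 0x54b1 << 16 → word 0x54b10000
state:16 = 15322 → 0x3bda << 0 → word 0x54b13bda
word = 0x54b13bda → big-endian bytes:
  [0]=0x54  [1]=0xb1  [2]=0x3b  [3]=0xda

54 b1 3b da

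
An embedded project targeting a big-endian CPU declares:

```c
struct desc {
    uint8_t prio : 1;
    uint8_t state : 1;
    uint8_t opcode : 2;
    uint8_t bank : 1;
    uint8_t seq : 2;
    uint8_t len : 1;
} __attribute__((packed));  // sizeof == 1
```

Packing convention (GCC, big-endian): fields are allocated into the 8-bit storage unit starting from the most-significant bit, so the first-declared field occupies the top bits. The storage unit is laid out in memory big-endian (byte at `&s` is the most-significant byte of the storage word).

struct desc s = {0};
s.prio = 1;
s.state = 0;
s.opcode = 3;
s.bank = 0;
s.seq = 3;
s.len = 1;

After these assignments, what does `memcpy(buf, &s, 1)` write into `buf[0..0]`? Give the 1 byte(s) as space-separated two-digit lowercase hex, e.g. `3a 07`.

b7

[7+:1] prio=1 & 0x1 = 0x1; word=0x80
[6+:1] state=0 & 0x1 = 0x0; word=0x80
[4+:2] opcode=3 & 0x3 = 0x3; word=0xb0
[3+:1] bank=0 & 0x1 = 0x0; word=0xb0
[1+:2] seq=3 & 0x3 = 0x3; word=0xb6
[0+:1] len=1 & 0x1 = 0x1; word=0xb7
word = 0xb7 → big-endian bytes:
  [0]=0xb7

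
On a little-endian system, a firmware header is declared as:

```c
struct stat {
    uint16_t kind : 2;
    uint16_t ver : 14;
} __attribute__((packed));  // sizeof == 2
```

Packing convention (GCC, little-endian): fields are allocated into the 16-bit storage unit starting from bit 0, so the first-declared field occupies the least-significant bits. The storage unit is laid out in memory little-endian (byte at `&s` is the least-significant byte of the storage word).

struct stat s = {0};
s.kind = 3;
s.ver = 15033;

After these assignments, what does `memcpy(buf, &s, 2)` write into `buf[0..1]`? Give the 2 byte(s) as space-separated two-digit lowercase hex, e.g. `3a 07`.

e7 ea

kind (2b) val=3 bits=0x3 at bit 0: 0x0003
ver (14b) val=15033 bits=0x3ab9 at bit 2: 0xeae7
word = 0xeae7 → little-endian bytes:
  [0]=0xe7  [1]=0xea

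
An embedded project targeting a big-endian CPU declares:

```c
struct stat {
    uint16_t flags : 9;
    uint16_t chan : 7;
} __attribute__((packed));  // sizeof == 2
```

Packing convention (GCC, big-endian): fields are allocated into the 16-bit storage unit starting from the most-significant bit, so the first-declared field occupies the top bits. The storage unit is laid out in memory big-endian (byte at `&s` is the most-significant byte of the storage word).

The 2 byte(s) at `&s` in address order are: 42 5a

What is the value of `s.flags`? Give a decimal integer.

132

[0]=0x42 [1]=0x5a (big-endian) → word 0x425a
flags:9 @ bit 7 → (0x425a>>7)&0x1ff = 0x84  ←
chan:7 @ bit 0 → (0x425a>>0)&0x7f = 0x5a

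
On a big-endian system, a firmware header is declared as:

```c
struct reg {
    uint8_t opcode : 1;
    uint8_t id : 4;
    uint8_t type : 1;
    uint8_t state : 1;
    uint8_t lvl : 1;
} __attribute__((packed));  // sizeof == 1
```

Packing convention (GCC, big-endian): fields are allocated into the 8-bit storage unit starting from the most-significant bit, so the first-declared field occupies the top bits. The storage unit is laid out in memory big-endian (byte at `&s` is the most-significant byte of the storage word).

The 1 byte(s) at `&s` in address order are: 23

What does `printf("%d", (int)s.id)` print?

4

[0]=0x23 (big-endian) → word 0x23
opcode [7+:1] = (word>>7) & 0x1 = 0
id [3+:4] = (word>>3) & 0xf = 4  ←
type [2+:1] = (word>>2) & 0x1 = 0
state [1+:1] = (word>>1) & 0x1 = 1
lvl [0+:1] = (word>>0) & 0x1 = 1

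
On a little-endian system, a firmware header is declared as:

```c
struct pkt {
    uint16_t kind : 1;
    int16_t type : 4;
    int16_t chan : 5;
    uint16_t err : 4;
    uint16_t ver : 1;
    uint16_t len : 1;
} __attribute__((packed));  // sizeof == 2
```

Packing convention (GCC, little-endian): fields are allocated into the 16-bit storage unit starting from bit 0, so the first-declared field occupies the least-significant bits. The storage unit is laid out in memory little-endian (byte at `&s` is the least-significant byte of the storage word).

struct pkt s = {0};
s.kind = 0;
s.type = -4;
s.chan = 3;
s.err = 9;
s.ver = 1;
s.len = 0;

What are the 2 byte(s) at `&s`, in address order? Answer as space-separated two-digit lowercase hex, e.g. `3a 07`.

kind (1b) val=0 bits=0x0 at bit 0: 0x0000
type (4b) val=-4 bits=0xc at bit 1: 0x0018
chan (5b) val=3 bits=0x3 at bit 5: 0x0078
err (4b) val=9 bits=0x9 at bit 10: 0x2478
ver (1b) val=1 bits=0x1 at bit 14: 0x6478
len (1b) val=0 bits=0x0 at bit 15: 0x6478
word = 0x6478 → little-endian bytes:
  [0]=0x78  [1]=0x64

78 64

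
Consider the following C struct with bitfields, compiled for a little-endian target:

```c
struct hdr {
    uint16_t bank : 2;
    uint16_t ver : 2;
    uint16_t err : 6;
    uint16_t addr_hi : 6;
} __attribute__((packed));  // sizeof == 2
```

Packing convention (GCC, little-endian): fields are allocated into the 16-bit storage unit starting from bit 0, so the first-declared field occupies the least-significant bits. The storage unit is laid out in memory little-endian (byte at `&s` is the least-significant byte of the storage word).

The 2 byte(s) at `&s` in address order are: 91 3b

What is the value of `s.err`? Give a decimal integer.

57

[0]=0x91 [1]=0x3b (little-endian) → word 0x3b91
bank:2 @ bit 0 → (0x3b91>>0)&0x3 = 0x1
ver:2 @ bit 2 → (0x3b91>>2)&0x3 = 0x0
err:6 @ bit 4 → (0x3b91>>4)&0x3f = 0x39  ←
addr_hi:6 @ bit 10 → (0x3b91>>10)&0x3f = 0xe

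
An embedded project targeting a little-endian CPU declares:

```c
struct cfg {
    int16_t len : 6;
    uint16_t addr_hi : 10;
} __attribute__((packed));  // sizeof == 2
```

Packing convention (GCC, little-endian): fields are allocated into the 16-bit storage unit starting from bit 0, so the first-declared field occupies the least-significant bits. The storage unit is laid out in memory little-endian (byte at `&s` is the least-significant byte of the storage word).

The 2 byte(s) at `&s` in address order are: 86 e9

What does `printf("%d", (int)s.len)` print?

[0]=0x86 [1]=0xe9 (little-endian) → word 0xe986
len:6 @ bit 0 → (0xe986>>0)&0x3f = 0x6  ←
addr_hi:10 @ bit 6 → (0xe986>>6)&0x3ff = 0x3a6
len signed 6b, MSB=0: value = 6

6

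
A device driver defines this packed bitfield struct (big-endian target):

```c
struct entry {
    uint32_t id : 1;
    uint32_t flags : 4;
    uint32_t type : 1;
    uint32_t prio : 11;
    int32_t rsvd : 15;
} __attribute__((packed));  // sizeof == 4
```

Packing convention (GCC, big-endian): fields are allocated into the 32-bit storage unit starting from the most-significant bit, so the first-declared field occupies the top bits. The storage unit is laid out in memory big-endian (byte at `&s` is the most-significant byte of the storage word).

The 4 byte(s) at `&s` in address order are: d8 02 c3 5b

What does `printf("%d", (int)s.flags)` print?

[0]=0xd8 [1]=0x02 [2]=0xc3 [3]=0x5b (big-endian) → word 0xd802c35b
id:1 @ bit 31 → (0xd802c35b>>31)&0x1 = 0x1
flags:4 @ bit 27 → (0xd802c35b>>27)&0xf = 0xb  ←
type:1 @ bit 26 → (0xd802c35b>>26)&0x1 = 0x0
prio:11 @ bit 15 → (0xd802c35b>>15)&0x7ff = 0x5
rsvd:15 @ bit 0 → (0xd802c35b>>0)&0x7fff = 0x435b

11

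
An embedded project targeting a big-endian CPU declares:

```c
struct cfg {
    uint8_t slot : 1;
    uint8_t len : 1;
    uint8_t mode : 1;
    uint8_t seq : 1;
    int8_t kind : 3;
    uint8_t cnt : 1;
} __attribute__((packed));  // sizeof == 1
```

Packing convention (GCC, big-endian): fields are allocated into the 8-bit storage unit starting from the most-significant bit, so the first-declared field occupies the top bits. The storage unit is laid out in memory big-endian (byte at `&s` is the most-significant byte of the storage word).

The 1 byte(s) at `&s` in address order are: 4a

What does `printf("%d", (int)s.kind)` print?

-3

[0]=0x4a (big-endian) → word 0x4a
slot:1 @ bit 7 → (0x4a>>7)&0x1 = 0x0
len:1 @ bit 6 → (0x4a>>6)&0x1 = 0x1
mode:1 @ bit 5 → (0x4a>>5)&0x1 = 0x0
seq:1 @ bit 4 → (0x4a>>4)&0x1 = 0x0
kind:3 @ bit 1 → (0x4a>>1)&0x7 = 0x5  ←
cnt:1 @ bit 0 → (0x4a>>0)&0x1 = 0x0
kind signed 3b, MSB=1: 5 - 8 = -3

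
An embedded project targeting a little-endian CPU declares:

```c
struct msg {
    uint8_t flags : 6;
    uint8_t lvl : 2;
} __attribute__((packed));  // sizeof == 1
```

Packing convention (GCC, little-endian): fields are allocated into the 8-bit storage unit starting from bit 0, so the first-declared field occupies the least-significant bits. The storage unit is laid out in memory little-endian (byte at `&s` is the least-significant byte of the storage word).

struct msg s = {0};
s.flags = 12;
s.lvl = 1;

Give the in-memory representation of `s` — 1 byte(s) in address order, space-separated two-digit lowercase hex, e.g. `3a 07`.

[0+:6] flags=12 & 0x3f = 0xc; word=0x0c
[6+:2] lvl=1 & 0x3 = 0x1; word=0x4c
word = 0x4c → little-endian bytes:
  [0]=0x4c

4c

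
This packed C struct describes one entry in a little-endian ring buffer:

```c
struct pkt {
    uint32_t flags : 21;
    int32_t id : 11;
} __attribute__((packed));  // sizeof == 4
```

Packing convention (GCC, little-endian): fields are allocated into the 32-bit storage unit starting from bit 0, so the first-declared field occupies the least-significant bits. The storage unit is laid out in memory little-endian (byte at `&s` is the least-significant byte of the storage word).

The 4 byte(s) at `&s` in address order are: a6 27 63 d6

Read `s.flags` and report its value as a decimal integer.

[0]=0xa6 [1]=0x27 [2]=0x63 [3]=0xd6 (little-endian) → word 0xd66327a6
flags:21 @ bit 0 → (0xd66327a6>>0)&0x1fffff = 0x327a6  ←
id:11 @ bit 21 → (0xd66327a6>>21)&0x7ff = 0x6b3

206758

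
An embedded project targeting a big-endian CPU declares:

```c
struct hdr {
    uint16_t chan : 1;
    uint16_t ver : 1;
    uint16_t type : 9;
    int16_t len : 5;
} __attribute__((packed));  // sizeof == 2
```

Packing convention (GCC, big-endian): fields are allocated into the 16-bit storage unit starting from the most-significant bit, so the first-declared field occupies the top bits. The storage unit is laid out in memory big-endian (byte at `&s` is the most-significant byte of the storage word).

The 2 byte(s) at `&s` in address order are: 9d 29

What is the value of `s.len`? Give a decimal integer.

9

[0]=0x9d [1]=0x29 (big-endian) → word 0x9d29
chan [15+:1] = (word>>15) & 0x1 = 1
ver [14+:1] = (word>>14) & 0x1 = 0
type [5+:9] = (word>>5) & 0x1ff = 233
len [0+:5] = (word>>0) & 0x1f = 9  ←
len signed 5b, MSB=0: value = 9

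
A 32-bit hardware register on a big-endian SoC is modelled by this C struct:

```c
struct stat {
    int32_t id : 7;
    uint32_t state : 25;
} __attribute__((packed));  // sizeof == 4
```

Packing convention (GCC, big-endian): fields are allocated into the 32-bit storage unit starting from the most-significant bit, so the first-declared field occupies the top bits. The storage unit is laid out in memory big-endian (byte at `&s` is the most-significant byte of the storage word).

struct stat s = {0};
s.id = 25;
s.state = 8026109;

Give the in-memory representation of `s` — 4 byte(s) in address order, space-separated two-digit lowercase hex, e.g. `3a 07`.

32 7a 77 fd

[25+:7] id=25 & 0x7f = 0x19; word=0x32000000
[0+:25] state=8026109 & 0x1ffffff = 0x7a77fd; word=0x327a77fd
word = 0x327a77fd → big-endian bytes:
  [0]=0x32  [1]=0x7a  [2]=0x77  [3]=0xfd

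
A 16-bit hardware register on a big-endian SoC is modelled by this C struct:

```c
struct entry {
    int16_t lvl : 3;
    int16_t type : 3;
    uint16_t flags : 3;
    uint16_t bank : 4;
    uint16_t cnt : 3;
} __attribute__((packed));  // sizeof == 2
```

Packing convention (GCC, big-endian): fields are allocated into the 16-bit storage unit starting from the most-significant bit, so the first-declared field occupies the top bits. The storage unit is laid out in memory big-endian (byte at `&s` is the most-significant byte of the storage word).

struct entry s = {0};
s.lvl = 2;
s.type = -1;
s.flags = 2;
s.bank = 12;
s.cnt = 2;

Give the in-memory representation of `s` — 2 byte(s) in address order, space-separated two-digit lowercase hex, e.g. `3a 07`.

5d 62

lvl (3b) val=2 bits=0x2 at bit 13: 0x4000
type (3b) val=-1 bits=0x7 at bit 10: 0x5c00
flags (3b) val=2 bits=0x2 at bit 7: 0x5d00
bank (4b) val=12 bits=0xc at bit 3: 0x5d60
cnt (3b) val=2 bits=0x2 at bit 0: 0x5d62
word = 0x5d62 → big-endian bytes:
  [0]=0x5d  [1]=0x62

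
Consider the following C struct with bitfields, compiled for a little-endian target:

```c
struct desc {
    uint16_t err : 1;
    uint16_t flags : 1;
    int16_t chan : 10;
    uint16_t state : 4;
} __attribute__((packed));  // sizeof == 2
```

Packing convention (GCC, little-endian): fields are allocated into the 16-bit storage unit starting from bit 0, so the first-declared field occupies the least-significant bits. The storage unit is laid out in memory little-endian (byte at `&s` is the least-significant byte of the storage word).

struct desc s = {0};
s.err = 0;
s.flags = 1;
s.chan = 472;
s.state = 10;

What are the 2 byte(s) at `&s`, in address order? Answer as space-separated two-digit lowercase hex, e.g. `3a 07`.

err:1 = 0 → 0x0 << 0 → word 0x0000
flags:1 = 1 → 0x1 << 1 → word 0x0002
chan:10 = 472 → 0x1d8 << 2 → word 0x0762
state:4 = 10 → 0xa << 12 → word 0xa762
word = 0xa762 → little-endian bytes:
  [0]=0x62  [1]=0xa7

62 a7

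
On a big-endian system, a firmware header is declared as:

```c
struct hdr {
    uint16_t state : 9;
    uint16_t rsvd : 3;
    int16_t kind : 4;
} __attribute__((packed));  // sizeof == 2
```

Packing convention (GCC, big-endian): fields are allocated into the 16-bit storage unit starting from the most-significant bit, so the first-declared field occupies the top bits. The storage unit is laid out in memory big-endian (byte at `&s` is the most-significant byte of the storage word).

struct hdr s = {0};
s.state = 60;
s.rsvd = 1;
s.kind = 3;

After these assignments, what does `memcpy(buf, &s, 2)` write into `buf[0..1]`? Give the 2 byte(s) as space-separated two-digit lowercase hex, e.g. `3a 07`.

[7+:9] state=60 & 0x1ff = 0x3c; word=0x1e00
[4+:3] rsvd=1 & 0x7 = 0x1; word=0x1e10
[0+:4] kind=3 & 0xf = 0x3; word=0x1e13
word = 0x1e13 → big-endian bytes:
  [0]=0x1e  [1]=0x13

1e 13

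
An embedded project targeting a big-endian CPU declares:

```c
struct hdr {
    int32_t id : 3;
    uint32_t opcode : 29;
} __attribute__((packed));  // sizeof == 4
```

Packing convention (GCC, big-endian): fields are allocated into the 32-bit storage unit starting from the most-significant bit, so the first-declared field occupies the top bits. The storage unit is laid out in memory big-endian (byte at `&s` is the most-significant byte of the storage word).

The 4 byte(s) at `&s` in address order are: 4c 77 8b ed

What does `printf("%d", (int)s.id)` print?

2

[0]=0x4c [1]=0x77 [2]=0x8b [3]=0xed (big-endian) → word 0x4c778bed
id [29+:3] = (word>>29) & 0x7 = 2  ←
opcode [0+:29] = (word>>0) & 0x1fffffff = 209161197
id signed 3b, MSB=0: value = 2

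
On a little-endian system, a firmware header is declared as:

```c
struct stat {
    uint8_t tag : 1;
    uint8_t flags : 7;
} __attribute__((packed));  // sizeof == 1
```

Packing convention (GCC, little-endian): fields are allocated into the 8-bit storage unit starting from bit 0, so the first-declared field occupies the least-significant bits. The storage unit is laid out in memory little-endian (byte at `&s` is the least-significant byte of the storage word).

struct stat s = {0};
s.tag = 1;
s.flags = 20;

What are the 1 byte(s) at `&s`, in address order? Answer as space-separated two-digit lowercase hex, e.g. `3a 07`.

29

tag (1b) val=1 bits=0x1 at bit 0: 0x01
flags (7b) val=20 bits=0x14 at bit 1: 0x29
word = 0x29 → little-endian bytes:
  [0]=0x29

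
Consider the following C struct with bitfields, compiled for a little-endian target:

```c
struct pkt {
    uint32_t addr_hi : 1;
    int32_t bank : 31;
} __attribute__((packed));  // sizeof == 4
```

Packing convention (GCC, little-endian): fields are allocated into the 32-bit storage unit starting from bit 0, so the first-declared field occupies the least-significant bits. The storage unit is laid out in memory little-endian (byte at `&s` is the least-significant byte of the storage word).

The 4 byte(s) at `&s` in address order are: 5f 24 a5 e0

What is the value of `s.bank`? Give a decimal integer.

-263024081

[0]=0x5f [1]=0x24 [2]=0xa5 [3]=0xe0 (little-endian) → word 0xe0a5245f
addr_hi [0+:1] = (word>>0) & 0x1 = 1
bank [1+:31] = (word>>1) & 0x7fffffff = 1884459567  ←
bank signed 31b, MSB=1: 1884459567 - 2147483648 = -263024081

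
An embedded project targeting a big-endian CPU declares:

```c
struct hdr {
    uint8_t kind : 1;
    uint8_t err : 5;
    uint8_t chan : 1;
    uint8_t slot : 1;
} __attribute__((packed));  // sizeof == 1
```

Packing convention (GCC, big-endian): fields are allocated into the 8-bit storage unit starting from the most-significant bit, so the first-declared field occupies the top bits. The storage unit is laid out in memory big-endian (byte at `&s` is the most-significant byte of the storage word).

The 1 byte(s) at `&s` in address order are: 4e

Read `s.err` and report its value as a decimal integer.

19

[0]=0x4e (big-endian) → word 0x4e
kind [7+:1] = (word>>7) & 0x1 = 0
err [2+:5] = (word>>2) & 0x1f = 19  ←
chan [1+:1] = (word>>1) & 0x1 = 1
slot [0+:1] = (word>>0) & 0x1 = 0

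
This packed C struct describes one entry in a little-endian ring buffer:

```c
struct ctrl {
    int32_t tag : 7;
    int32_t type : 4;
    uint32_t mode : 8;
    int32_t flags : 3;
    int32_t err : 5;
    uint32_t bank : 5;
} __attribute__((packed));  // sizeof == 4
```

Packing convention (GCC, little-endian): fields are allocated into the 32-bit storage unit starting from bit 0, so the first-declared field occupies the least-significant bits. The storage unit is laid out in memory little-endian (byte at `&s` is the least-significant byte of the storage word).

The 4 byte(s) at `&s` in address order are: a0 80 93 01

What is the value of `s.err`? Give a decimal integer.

[0]=0xa0 [1]=0x80 [2]=0x93 [3]=0x01 (little-endian) → word 0x019380a0
tag [0+:7] = (word>>0) & 0x7f = 32
type [7+:4] = (word>>7) & 0xf = 1
mode [11+:8] = (word>>11) & 0xff = 112
flags [19+:3] = (word>>19) & 0x7 = 2
err [22+:5] = (word>>22) & 0x1f = 6  ←
bank [27+:5] = (word>>27) & 0x1f = 0
err signed 5b, MSB=0: value = 6

6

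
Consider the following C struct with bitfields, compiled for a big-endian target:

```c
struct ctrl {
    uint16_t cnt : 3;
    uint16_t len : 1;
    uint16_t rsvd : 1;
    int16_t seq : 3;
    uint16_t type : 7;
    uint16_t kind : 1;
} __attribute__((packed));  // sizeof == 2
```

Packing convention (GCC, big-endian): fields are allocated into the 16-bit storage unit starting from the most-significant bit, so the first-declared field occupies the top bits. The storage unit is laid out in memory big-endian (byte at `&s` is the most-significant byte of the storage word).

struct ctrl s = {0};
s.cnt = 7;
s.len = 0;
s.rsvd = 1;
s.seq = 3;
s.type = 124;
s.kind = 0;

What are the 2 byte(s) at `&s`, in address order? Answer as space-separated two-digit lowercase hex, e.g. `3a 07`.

cnt (3b) val=7 bits=0x7 at bit 13: 0xe000
len (1b) val=0 bits=0x0 at bit 12: 0xe000
rsvd (1b) val=1 bits=0x1 at bit 11: 0xe800
seq (3b) val=3 bits=0x3 at bit 8: 0xeb00
type (7b) val=124 bits=0x7c at bit 1: 0xebf8
kind (1b) val=0 bits=0x0 at bit 0: 0xebf8
word = 0xebf8 → big-endian bytes:
  [0]=0xeb  [1]=0xf8

eb f8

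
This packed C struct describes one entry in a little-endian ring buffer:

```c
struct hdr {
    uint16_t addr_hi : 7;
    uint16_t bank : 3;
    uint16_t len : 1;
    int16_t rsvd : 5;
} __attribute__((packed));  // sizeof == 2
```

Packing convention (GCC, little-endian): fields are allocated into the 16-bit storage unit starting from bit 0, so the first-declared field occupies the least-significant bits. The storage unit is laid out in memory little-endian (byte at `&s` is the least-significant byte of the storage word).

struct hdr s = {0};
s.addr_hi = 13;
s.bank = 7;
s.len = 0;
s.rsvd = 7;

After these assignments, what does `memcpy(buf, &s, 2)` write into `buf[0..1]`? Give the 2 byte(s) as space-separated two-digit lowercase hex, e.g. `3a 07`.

8d 3b

addr_hi:7 = 13 → 0xd << 0 → word 0x000d
bank:3 = 7 → 0x7 << 7 → word 0x038d
len:1 = 0 → 0x0 << 10 → word 0x038d
rsvd:5 = 7 → 0x7 << 11 → word 0x3b8d
word = 0x3b8d → little-endian bytes:
  [0]=0x8d  [1]=0x3b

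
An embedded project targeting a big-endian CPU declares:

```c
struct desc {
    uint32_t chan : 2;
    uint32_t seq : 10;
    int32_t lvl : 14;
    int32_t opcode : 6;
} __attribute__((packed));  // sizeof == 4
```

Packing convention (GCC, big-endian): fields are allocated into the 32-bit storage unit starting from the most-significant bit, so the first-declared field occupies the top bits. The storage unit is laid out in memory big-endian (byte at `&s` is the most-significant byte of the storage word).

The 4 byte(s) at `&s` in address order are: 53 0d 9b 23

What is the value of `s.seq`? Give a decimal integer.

[0]=0x53 [1]=0x0d [2]=0x9b [3]=0x23 (big-endian) → word 0x530d9b23
chan [30+:2] = (word>>30) & 0x3 = 1
seq [20+:10] = (word>>20) & 0x3ff = 304  ←
lvl [6+:14] = (word>>6) & 0x3fff = 13932
opcode [0+:6] = (word>>0) & 0x3f = 35

304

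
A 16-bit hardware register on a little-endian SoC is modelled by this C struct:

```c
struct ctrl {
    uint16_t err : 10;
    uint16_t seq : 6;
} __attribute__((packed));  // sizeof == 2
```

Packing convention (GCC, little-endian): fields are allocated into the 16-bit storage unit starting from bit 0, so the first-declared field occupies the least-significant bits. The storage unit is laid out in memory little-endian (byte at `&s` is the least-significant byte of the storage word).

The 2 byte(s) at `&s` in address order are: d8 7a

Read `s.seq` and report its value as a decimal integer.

30

[0]=0xd8 [1]=0x7a (little-endian) → word 0x7ad8
err [0+:10] = (word>>0) & 0x3ff = 728
seq [10+:6] = (word>>10) & 0x3f = 30  ←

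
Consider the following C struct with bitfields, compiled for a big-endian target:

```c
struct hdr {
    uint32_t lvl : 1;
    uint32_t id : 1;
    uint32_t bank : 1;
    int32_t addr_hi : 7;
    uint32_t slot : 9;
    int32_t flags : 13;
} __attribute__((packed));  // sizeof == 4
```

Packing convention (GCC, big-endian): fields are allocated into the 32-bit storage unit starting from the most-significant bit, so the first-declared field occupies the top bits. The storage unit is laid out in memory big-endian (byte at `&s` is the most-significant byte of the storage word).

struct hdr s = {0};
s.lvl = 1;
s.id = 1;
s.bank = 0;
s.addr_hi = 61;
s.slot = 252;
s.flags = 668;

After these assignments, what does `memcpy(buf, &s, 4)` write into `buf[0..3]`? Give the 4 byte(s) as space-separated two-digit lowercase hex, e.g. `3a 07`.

cf 5f 82 9c

lvl:1 = 1 → 0x1 << 31 → word 0x80000000
id:1 = 1 → 0x1 << 30 → word 0xc0000000
bank:1 = 0 → 0x0 << 29 → word 0xc0000000
addr_hi:7 = 61 → 0x3d << 22 → word 0xcf400000
slot:9 = 252 → 0xfc << 13 → word 0xcf5f8000
flags:13 = 668 → 0x29c << 0 → word 0xcf5f829c
word = 0xcf5f829c → big-endian bytes:
  [0]=0xcf  [1]=0x5f  [2]=0x82  [3]=0x9c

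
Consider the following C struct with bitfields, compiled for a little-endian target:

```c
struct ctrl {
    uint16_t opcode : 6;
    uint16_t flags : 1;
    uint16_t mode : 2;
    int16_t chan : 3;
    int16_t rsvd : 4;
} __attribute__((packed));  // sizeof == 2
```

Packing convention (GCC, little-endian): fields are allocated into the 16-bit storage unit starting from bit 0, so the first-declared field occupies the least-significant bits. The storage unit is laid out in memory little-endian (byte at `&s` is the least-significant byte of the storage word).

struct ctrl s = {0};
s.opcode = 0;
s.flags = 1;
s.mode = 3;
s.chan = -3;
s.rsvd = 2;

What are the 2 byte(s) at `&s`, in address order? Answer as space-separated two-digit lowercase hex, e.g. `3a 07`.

c0 2b

opcode:6 = 0 → 0x0 << 0 → word 0x0000
flags:1 = 1 → 0x1 << 6 → word 0x0040
mode:2 = 3 → 0x3 << 7 → word 0x01c0
chan:3 = -3 → 0x5 << 9 → word 0x0bc0
rsvd:4 = 2 → 0x2 << 12 → word 0x2bc0
word = 0x2bc0 → little-endian bytes:
  [0]=0xc0  [1]=0x2b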